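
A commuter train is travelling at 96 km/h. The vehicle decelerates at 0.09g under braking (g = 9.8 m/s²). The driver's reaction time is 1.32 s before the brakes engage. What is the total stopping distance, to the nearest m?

96 km/h ÷ 3.6 = 26.6667 m/s.
a = 0.09 × 9.8 = 0.882 m/s².
Reaction distance = v·t_r = 26.6667 × 1.32 = 35.200 m.
Braking distance = v²/(2a) = 26.6667² / (2 × 0.882) = 711.113 / 1.764 = 403.125 m.
Total = 35.200 + 403.125 = 438.325 m.

Total stopping distance ≈ 438 m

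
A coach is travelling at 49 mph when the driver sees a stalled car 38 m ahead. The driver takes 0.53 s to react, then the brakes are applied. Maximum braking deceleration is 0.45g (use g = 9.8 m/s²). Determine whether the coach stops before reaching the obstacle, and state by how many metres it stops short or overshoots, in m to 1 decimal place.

No — it overshoots by 28.0 m

49 mph × 0.44704 = 21.9050 m/s.
a = 0.45 × 9.8 = 4.410 m/s².
Reaction distance = 21.9050 × 0.53 = 11.610 m.
Braking distance = v²/(2a) = 479.829 / 8.820 = 54.402 m.
Total stopping distance = 11.610 + 54.402 = 66.012 m, vs 38 m available — it cannot stop in time and overshoots by 66.012 − 38 = 28.012 m.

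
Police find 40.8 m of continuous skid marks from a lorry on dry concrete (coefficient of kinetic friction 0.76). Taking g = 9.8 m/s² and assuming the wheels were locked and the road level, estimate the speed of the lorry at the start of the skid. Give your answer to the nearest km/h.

Deceleration a = μg = 0.76 × 9.8 = 7.448 m/s².
v = √(2a·d) = √(2 × 7.448 × 40.8) = √607.757 = 24.6527 m/s.
= 24.6527 × 3.6 = 88.750 km/h.

Initial speed ≈ 89 km/h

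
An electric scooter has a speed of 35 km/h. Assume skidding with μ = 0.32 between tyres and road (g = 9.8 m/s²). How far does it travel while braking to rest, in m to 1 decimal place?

Braking distance ≈ 15.1 m

35 km/h ÷ 3.6 = 9.7222 m/s.
a = μg = 0.32 × 9.8 = 3.136 m/s².
Braking distance = v²/(2a) = 9.7222² / (2 × 3.136) = 94.521 / 6.272 = 15.070 m.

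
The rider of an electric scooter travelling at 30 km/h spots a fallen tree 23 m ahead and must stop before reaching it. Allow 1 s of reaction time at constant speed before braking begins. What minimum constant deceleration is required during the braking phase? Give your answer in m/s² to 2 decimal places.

Required deceleration ≈ 2.37 m/s²

30 km/h ÷ 3.6 = 8.3333 m/s.
Distance covered during reaction = 8.3333 × 1 = 8.333 m.
Distance available for braking: 23 − 8.333 = 14.667 m.
v² = 2a·d ⇒ a = v²/(2d) = 8.3333² / (2 × 14.667) = 69.444 / 29.334 = 2.3674 m/s².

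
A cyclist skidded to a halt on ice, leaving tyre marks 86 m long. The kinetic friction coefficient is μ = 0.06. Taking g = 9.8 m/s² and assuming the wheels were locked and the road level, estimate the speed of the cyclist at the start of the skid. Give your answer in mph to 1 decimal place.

Initial speed ≈ 22.5 mph

Deceleration a = μg = 0.06 × 9.8 = 0.588 m/s².
v = √(2a·d) = √(2 × 0.588 × 86) = √101.136 = 10.0566 m/s.
= 10.0566 ÷ 0.44704 = 22.496 mph.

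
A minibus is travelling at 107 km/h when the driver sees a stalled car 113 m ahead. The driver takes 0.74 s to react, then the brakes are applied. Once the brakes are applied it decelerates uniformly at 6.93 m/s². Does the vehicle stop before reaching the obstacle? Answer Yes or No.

107 km/h ÷ 3.6 = 29.7222 m/s.
Reaction distance = 29.7222 × 0.74 = 21.994 m.
Braking distance = v²/(2a) = 883.409 / 13.860 = 63.738 m.
Total stopping distance = 21.994 + 63.738 = 85.732 m, vs 113 m available — it stops with 113 − 85.732 = 27.268 m to spare.

Yes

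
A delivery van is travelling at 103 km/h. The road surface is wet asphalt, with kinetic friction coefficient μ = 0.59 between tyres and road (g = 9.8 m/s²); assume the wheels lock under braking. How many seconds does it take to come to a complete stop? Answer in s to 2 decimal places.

Braking time ≈ 4.95 s

103 km/h ÷ 3.6 = 28.6111 m/s.
a = μg = 0.59 × 9.8 = 5.782 m/s².
Braking time = v/a = 28.6111 / 5.782 = 4.948 s.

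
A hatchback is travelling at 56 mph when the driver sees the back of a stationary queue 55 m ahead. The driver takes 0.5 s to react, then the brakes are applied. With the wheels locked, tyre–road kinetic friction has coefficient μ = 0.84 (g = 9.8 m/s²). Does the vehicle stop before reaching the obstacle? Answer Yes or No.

56 mph × 0.44704 = 25.0342 m/s.
a = μg = 0.84 × 9.8 = 8.232 m/s².
Reaction distance = 25.0342 × 0.5 = 12.517 m.
Braking distance = v²/(2a) = 626.711 / 16.464 = 38.066 m.
Total stopping distance = 12.517 + 38.066 = 50.583 m, vs 55 m available — it stops with 55 − 50.583 = 4.417 m to spare.

Yes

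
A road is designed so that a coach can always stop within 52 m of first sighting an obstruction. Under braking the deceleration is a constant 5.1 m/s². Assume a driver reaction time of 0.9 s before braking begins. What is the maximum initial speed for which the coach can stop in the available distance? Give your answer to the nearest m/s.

Maximum speed ≈ 19 m/s

Stopping distance: v·t_r + v²/(2a) = 52 with t_r = 0.9 s and a = 5.100 m/s².
So v² + 9.180 v − 530.40 = 0.
Positive root: v = −a·t_r + √((a·t_r)² + 2a·d) = −4.590 + √(21.068 + 530.40) = 18.8934 m/s.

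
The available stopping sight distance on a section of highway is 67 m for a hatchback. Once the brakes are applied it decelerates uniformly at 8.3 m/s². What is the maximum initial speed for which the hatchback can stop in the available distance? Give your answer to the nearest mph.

Maximum speed ≈ 75 mph

v²/(2a) = d ⇒ v = √(2 × 8.300 × 67) = √1112.20 = 33.3497 m/s.
33.3497 m/s ÷ 0.44704 = 74.601 mph.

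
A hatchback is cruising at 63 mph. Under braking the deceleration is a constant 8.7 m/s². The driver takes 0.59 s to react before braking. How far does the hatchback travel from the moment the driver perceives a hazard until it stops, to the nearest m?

Total stopping distance ≈ 62 m

63 mph × 0.44704 = 28.1635 m/s.
Reaction distance = v·t_r = 28.1635 × 0.59 = 16.616 m.
Braking distance = v²/(2a) = 28.1635² / (2 × 8.700) = 793.183 / 17.400 = 45.585 m.
Total = 16.616 + 45.585 = 62.201 m.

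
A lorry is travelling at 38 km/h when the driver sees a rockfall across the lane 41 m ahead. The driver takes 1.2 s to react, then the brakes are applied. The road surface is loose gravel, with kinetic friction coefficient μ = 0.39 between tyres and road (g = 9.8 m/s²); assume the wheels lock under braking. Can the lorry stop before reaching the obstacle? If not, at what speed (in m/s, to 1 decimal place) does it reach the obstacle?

38 km/h ÷ 3.6 = 10.5556 m/s.
a = μg = 0.39 × 9.8 = 3.822 m/s².
Reaction distance = 10.5556 × 1.2 = 12.667 m.
Braking distance = v²/(2a) = 111.421 / 7.644 = 14.576 m.
Total stopping distance = 12.667 + 14.576 = 27.243 m, vs 41 m available — it stops with 41 − 27.243 = 13.757 m to spare.

Yes — it stops about 13.8 m short of the obstacle, so it never reaches it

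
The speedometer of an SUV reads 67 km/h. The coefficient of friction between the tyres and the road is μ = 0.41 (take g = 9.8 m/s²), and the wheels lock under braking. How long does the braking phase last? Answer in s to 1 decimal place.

Braking time ≈ 4.6 s

67 km/h ÷ 3.6 = 18.6111 m/s.
a = μg = 0.41 × 9.8 = 4.018 m/s².
Braking time = v/a = 18.6111 / 4.018 = 4.632 s.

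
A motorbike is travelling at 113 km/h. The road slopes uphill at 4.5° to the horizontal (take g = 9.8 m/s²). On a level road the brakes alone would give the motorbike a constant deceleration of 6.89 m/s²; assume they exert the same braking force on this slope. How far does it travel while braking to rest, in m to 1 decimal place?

Braking distance ≈ 64.3 m

113 km/h ÷ 3.6 = 31.3889 m/s.
Gravity along the uphill slope adds to the braking deceleration: a_eff = 6.890 + 9.8·sin 4.5° = 6.890 + 0.769 = 7.659 m/s².
Braking distance = v²/(2a) = 31.3889² / (2 × 7.659) = 985.263 / 15.318 = 64.321 m.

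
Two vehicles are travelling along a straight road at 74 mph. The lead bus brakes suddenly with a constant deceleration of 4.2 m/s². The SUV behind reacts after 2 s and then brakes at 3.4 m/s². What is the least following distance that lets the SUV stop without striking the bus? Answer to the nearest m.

Minimum gap ≈ 97 m

74 mph × 0.44704 = 33.0810 m/s.
Leader travels v²/(2a_L) = 1094.353 / 8.400 = 130.280 m before stopping.
Follower covers v·t_r = 33.0810 × 2 = 66.162 m while reacting, then v²/(2a_F) = 1094.353 / 6.800 = 160.934 m while braking, for a total of 66.162 + 160.934 = 227.096 m.
Since a_F ≤ a_L and the follower starts braking later, the follower is never slower than the leader, so the closest approach is when both have stopped.
Minimum gap = 227.096 − 130.280 = 96.816 m.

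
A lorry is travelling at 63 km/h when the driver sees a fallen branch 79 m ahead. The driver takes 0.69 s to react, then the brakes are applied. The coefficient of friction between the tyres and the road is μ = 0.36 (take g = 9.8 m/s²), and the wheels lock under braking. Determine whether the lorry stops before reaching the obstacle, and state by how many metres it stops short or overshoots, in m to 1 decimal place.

63 km/h ÷ 3.6 = 17.5000 m/s.
a = μg = 0.36 × 9.8 = 3.528 m/s².
Reaction distance = 17.5000 × 0.69 = 12.075 m.
Braking distance = v²/(2a) = 306.250 / 7.056 = 43.403 m.
Total stopping distance = 12.075 + 43.403 = 55.478 m, vs 79 m available — it stops with 79 − 55.478 = 23.522 m to spare.

Yes — it stops 23.5 m short of the obstacle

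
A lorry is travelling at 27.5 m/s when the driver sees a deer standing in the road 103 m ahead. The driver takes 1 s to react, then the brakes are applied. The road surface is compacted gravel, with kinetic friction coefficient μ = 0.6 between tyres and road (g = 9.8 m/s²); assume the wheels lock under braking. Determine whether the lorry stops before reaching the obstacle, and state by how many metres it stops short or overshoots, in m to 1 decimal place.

a = μg = 0.6 × 9.8 = 5.880 m/s².
Reaction distance = 27.5000 × 1 = 27.500 m.
Braking distance = v²/(2a) = 756.250 / 11.760 = 64.307 m.
Total stopping distance = 27.500 + 64.307 = 91.807 m, vs 103 m available — it stops with 103 − 91.807 = 11.193 m to spare.

Yes — it stops 11.2 m short of the obstacle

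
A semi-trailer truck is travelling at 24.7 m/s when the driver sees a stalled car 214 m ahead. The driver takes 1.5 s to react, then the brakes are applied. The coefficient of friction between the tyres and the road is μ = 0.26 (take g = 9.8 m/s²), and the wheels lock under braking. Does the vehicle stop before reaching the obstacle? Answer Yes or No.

a = μg = 0.26 × 9.8 = 2.548 m/s².
Reaction distance = 24.7000 × 1.5 = 37.050 m.
Braking distance = v²/(2a) = 610.090 / 5.096 = 119.719 m.
Total stopping distance = 37.050 + 119.719 = 156.769 m, vs 214 m available — it stops with 214 − 156.769 = 57.231 m to spare.

Yes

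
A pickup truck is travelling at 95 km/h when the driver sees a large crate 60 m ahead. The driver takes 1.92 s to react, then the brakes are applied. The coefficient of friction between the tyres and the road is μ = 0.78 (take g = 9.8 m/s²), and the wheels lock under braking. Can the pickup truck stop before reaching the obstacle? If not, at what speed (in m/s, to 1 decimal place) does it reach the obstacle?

95 km/h ÷ 3.6 = 26.3889 m/s.
a = μg = 0.78 × 9.8 = 7.644 m/s².
Reaction distance = 26.3889 × 1.92 = 50.667 m.
Braking distance needed to stop: v²/(2a) = 696.374 / 15.288 = 45.550 m, so total needed = 50.667 + 45.550 = 96.217 m > 60 m — it cannot stop.
Distance remaining when braking begins: 60 − 50.667 = 9.333 m.
v² = v₀² − 2a·d = 696.374 − 2 × 7.644 × 9.333 = 553.691 m²/s².
v = √553.691 = 23.531 m/s.

No — it strikes the obstacle at 23.5 m/s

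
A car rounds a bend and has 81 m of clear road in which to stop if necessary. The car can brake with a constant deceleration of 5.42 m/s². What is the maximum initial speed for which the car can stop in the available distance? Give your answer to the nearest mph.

v²/(2a) = d ⇒ v = √(2 × 5.420 × 81) = √878.04 = 29.6317 m/s.
29.6317 m/s ÷ 0.44704 = 66.284 mph.

Maximum speed ≈ 66 mph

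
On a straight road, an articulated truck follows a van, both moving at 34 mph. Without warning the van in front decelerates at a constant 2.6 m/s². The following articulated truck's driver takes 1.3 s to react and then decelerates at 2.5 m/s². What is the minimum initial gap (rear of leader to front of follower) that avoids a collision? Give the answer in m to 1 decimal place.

34 mph × 0.44704 = 15.1994 m/s.
Leader travels v²/(2a_L) = 231.022 / 5.200 = 44.427 m before stopping.
Follower covers v·t_r = 15.1994 × 1.3 = 19.759 m while reacting, then v²/(2a_F) = 231.022 / 5.000 = 46.204 m while braking, for a total of 19.759 + 46.204 = 65.963 m.
Since a_F ≤ a_L and the follower starts braking later, the follower is never slower than the leader, so the closest approach is when both have stopped.
Minimum gap = 65.963 − 44.427 = 21.536 m.

Minimum gap ≈ 21.5 m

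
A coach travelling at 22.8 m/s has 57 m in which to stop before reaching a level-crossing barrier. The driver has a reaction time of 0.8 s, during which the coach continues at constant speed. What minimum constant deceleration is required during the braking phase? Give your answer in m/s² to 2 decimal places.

Required deceleration ≈ 6.71 m/s²

Distance covered during reaction = 22.8000 × 0.8 = 18.240 m.
Distance available for braking: 57 − 18.240 = 38.760 m.
v² = 2a·d ⇒ a = v²/(2d) = 22.8000² / (2 × 38.760) = 519.840 / 77.520 = 6.7059 m/s².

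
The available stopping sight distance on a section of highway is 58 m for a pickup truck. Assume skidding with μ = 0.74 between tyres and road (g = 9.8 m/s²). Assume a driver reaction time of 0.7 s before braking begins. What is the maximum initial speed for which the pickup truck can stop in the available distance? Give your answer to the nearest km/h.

Maximum speed ≈ 88 km/h

a = μg = 0.74 × 9.8 = 7.252 m/s².
Stopping distance: v·t_r + v²/(2a) = 58 with t_r = 0.7 s and a = 7.252 m/s².
So v² + 10.153 v − 841.23 = 0.
Positive root: v = −a·t_r + √((a·t_r)² + 2a·d) = −5.076 + √(25.766 + 841.23) = 24.3688 m/s.
24.3688 m/s × 3.6 = 87.728 km/h.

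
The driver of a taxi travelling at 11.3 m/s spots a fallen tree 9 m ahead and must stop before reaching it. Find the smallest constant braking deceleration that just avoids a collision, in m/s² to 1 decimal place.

Required deceleration ≈ 7.1 m/s²

v² = 2a·d ⇒ a = v²/(2d) = 11.3000² / (2 × 9.000) = 127.690 / 18.000 = 7.0939 m/s².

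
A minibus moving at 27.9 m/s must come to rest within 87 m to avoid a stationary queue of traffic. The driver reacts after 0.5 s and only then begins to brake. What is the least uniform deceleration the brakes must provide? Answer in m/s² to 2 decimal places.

Distance covered during reaction = 27.9000 × 0.5 = 13.950 m.
Distance available for braking: 87 − 13.950 = 73.050 m.
v² = 2a·d ⇒ a = v²/(2d) = 27.9000² / (2 × 73.050) = 778.410 / 146.100 = 5.3279 m/s².

Required deceleration ≈ 5.33 m/s²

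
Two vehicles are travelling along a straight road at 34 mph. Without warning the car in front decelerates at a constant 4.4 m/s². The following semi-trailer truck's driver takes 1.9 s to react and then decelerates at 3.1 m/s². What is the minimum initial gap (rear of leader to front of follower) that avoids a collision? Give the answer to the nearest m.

34 mph × 0.44704 = 15.1994 m/s.
Leader travels v²/(2a_L) = 231.022 / 8.800 = 26.252 m before stopping.
Follower covers v·t_r = 15.1994 × 1.9 = 28.879 m while reacting, then v²/(2a_F) = 231.022 / 6.200 = 37.262 m while braking, for a total of 28.879 + 37.262 = 66.141 m.
Since a_F ≤ a_L and the follower starts braking later, the follower is never slower than the leader, so the closest approach is when both have stopped.
Minimum gap = 66.141 − 26.252 = 39.889 m.

Minimum gap ≈ 40 m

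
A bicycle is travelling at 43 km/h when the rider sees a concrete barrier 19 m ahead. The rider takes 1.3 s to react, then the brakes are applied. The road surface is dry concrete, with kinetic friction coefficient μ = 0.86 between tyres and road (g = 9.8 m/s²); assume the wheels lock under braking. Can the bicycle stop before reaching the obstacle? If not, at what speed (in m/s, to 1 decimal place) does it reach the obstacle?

43 km/h ÷ 3.6 = 11.9444 m/s.
a = μg = 0.86 × 9.8 = 8.428 m/s².
Reaction distance = 11.9444 × 1.3 = 15.528 m.
Braking distance needed to stop: v²/(2a) = 142.669 / 16.856 = 8.464 m, so total needed = 15.528 + 8.464 = 23.992 m > 19 m — it cannot stop.
Distance remaining when braking begins: 19 − 15.528 = 3.472 m.
v² = v₀² − 2a·d = 142.669 − 2 × 8.428 × 3.472 = 84.145 m²/s².
v = √84.145 = 9.173 m/s.

No — it strikes the obstacle at 9.2 m/s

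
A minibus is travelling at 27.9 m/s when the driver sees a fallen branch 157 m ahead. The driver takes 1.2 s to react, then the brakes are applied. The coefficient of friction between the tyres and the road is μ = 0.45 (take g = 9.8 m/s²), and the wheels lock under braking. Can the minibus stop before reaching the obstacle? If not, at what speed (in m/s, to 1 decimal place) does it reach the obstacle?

a = μg = 0.45 × 9.8 = 4.410 m/s².
Reaction distance = 27.9000 × 1.2 = 33.480 m.
Braking distance = v²/(2a) = 778.410 / 8.820 = 88.255 m.
Total stopping distance = 33.480 + 88.255 = 121.735 m, vs 157 m available — it stops with 157 − 121.735 = 35.265 m to spare.

Yes — it stops about 35.3 m short of the obstacle, so it never reaches it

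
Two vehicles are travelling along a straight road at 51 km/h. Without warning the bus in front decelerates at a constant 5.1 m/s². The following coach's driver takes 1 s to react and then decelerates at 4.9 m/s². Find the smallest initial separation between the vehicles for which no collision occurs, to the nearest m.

Minimum gap ≈ 15 m

51 km/h ÷ 3.6 = 14.1667 m/s.
Leader travels v²/(2a_L) = 200.695 / 10.200 = 19.676 m before stopping.
Follower covers v·t_r = 14.1667 × 1 = 14.167 m while reacting, then v²/(2a_F) = 200.695 / 9.800 = 20.479 m while braking, for a total of 14.167 + 20.479 = 34.646 m.
Since a_F ≤ a_L and the follower starts braking later, the follower is never slower than the leader, so the closest approach is when both have stopped.
Minimum gap = 34.646 − 19.676 = 14.970 m.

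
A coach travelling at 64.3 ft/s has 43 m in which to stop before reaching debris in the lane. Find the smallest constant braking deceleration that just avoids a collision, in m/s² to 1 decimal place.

Required deceleration ≈ 4.5 m/s²

64.3 ft/s × 0.3048 = 19.5986 m/s.
v² = 2a·d ⇒ a = v²/(2d) = 19.5986² / (2 × 43.000) = 384.105 / 86.000 = 4.4663 m/s².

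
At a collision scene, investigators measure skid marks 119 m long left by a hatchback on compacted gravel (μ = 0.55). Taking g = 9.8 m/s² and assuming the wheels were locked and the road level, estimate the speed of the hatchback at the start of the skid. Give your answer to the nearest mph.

Deceleration a = μg = 0.55 × 9.8 = 5.390 m/s².
v = √(2a·d) = √(2 × 5.390 × 119) = √1282.820 = 35.8165 m/s.
= 35.8165 ÷ 0.44704 = 80.119 mph.

Initial speed ≈ 80 mph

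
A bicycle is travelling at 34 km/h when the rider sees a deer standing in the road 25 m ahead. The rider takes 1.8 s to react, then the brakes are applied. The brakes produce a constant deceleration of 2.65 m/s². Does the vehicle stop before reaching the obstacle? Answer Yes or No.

No

34 km/h ÷ 3.6 = 9.4444 m/s.
Reaction distance = 9.4444 × 1.8 = 17.000 m.
Braking distance = v²/(2a) = 89.197 / 5.300 = 16.830 m.
Total stopping distance = 17.000 + 16.830 = 33.830 m, vs 25 m available — it cannot stop in time and overshoots by 33.830 − 25 = 8.830 m.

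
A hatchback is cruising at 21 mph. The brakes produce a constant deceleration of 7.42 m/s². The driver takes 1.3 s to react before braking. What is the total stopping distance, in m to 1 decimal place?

21 mph × 0.44704 = 9.3878 m/s.
Reaction distance = v·t_r = 9.3878 × 1.3 = 12.204 m.
Braking distance = v²/(2a) = 9.3878² / (2 × 7.420) = 88.131 / 14.840 = 5.939 m.
Total = 12.204 + 5.939 = 18.143 m.

Total stopping distance ≈ 18.1 m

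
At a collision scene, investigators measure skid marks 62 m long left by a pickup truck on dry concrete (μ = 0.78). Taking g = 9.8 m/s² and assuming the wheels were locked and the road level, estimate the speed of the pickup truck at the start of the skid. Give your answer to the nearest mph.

Deceleration a = μg = 0.78 × 9.8 = 7.644 m/s².
v = √(2a·d) = √(2 × 7.644 × 62) = √947.856 = 30.7873 m/s.
= 30.7873 ÷ 0.44704 = 68.869 mph.

Initial speed ≈ 69 mph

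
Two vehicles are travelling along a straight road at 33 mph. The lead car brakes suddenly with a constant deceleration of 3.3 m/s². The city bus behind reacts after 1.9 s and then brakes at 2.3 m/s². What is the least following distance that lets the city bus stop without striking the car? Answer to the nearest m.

33 mph × 0.44704 = 14.7523 m/s.
Leader travels v²/(2a_L) = 217.630 / 6.600 = 32.974 m before stopping.
Follower covers v·t_r = 14.7523 × 1.9 = 28.029 m while reacting, then v²/(2a_F) = 217.630 / 4.600 = 47.311 m while braking, for a total of 28.029 + 47.311 = 75.340 m.
Since a_F ≤ a_L and the follower starts braking later, the follower is never slower than the leader, so the closest approach is when both have stopped.
Minimum gap = 75.340 − 32.974 = 42.366 m.

Minimum gap ≈ 42 m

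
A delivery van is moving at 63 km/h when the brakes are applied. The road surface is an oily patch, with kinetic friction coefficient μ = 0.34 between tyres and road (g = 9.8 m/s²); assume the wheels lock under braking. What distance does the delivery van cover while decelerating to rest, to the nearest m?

Braking distance ≈ 46 m

63 km/h ÷ 3.6 = 17.5000 m/s.
a = μg = 0.34 × 9.8 = 3.332 m/s².
Braking distance = v²/(2a) = 17.5000² / (2 × 3.332) = 306.250 / 6.664 = 45.956 m.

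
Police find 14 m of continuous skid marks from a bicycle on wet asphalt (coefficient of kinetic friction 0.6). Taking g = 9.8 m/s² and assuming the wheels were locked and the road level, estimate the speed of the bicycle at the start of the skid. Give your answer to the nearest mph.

Initial speed ≈ 29 mph

Deceleration a = μg = 0.6 × 9.8 = 5.880 m/s².
v = √(2a·d) = √(2 × 5.880 × 14) = √164.640 = 12.8312 m/s.
= 12.8312 ÷ 0.44704 = 28.703 mph.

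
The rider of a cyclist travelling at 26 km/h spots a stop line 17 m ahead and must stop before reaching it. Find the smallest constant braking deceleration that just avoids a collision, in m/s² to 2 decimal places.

26 km/h ÷ 3.6 = 7.2222 m/s.
v² = 2a·d ⇒ a = v²/(2d) = 7.2222² / (2 × 17.000) = 52.160 / 34.000 = 1.5341 m/s².

Required deceleration ≈ 1.53 m/s²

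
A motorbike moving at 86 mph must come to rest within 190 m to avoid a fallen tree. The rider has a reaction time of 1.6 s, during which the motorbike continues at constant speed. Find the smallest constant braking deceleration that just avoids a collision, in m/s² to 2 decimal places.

86 mph × 0.44704 = 38.4454 m/s.
Distance covered during reaction = 38.4454 × 1.6 = 61.513 m.
Distance available for braking: 190 − 61.513 = 128.487 m.
v² = 2a·d ⇒ a = v²/(2d) = 38.4454² / (2 × 128.487) = 1478.049 / 256.974 = 5.7517 m/s².

Required deceleration ≈ 5.75 m/s²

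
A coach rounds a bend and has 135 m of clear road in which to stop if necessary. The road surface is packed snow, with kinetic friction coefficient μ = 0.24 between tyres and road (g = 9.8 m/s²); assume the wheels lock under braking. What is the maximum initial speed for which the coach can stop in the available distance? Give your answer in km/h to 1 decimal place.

a = μg = 0.24 × 9.8 = 2.352 m/s².
v²/(2a) = d ⇒ v = √(2 × 2.352 × 135) = √635.04 = 25.2000 m/s.
25.2000 m/s × 3.6 = 90.720 km/h.

Maximum speed ≈ 90.7 km/h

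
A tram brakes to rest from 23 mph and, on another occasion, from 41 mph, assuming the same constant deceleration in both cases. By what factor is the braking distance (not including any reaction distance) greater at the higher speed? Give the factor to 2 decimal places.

Braking distance d = v²/(2a), so with a fixed, d ∝ v².
Factor = (41/23)² = 1.7826² = 3.1777.

Factor ≈ 3.18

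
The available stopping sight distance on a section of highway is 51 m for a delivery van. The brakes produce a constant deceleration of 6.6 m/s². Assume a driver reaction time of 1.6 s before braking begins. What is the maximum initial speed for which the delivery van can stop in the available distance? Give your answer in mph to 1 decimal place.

Maximum speed ≈ 39.0 mph

Stopping distance: v·t_r + v²/(2a) = 51 with t_r = 1.6 s and a = 6.600 m/s².
So v² + 21.120 v − 673.20 = 0.
Positive root: v = −a·t_r + √((a·t_r)² + 2a·d) = −10.560 + √(111.514 + 673.20) = 17.4527 m/s.
17.4527 m/s ÷ 0.44704 = 39.041 mph.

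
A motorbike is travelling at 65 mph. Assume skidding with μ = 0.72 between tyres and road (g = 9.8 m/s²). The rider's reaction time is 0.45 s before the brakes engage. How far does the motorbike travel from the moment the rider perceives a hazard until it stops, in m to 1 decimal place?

65 mph × 0.44704 = 29.0576 m/s.
a = μg = 0.72 × 9.8 = 7.056 m/s².
Reaction distance = v·t_r = 29.0576 × 0.45 = 13.076 m.
Braking distance = v²/(2a) = 29.0576² / (2 × 7.056) = 844.344 / 14.112 = 59.832 m.
Total = 13.076 + 59.832 = 72.908 m.

Total stopping distance ≈ 72.9 m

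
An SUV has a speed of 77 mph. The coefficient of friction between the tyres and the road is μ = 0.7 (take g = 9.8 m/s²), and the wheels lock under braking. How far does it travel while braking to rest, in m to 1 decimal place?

Braking distance ≈ 86.4 m

77 mph × 0.44704 = 34.4221 m/s.
a = μg = 0.7 × 9.8 = 6.860 m/s².
Braking distance = v²/(2a) = 34.4221² / (2 × 6.860) = 1184.881 / 13.720 = 86.362 m.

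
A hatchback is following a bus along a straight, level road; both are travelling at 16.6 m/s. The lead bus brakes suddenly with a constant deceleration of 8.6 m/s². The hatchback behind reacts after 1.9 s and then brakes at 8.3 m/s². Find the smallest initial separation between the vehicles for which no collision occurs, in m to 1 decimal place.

Minimum gap ≈ 32.1 m

Leader travels v²/(2a_L) = 275.560 / 17.200 = 16.021 m before stopping.
Follower covers v·t_r = 16.6000 × 1.9 = 31.540 m while reacting, then v²/(2a_F) = 275.560 / 16.600 = 16.600 m while braking, for a total of 31.540 + 16.600 = 48.140 m.
Since a_F ≤ a_L and the follower starts braking later, the follower is never slower than the leader, so the closest approach is when both have stopped.
Minimum gap = 48.140 − 16.021 = 32.119 m.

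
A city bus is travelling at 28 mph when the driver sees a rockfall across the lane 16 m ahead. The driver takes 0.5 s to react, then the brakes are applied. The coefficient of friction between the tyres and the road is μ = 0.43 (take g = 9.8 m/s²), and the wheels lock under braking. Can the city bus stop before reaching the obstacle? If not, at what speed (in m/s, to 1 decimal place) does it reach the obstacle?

No — it strikes the obstacle at 8.6 m/s

28 mph × 0.44704 = 12.5171 m/s.
a = μg = 0.43 × 9.8 = 4.214 m/s².
Reaction distance = 12.5171 × 0.5 = 6.259 m.
Braking distance needed to stop: v²/(2a) = 156.678 / 8.428 = 18.590 m, so total needed = 6.259 + 18.590 = 24.849 m > 16 m — it cannot stop.
Distance remaining when braking begins: 16 − 6.259 = 9.741 m.
v² = v₀² − 2a·d = 156.678 − 2 × 4.214 × 9.741 = 74.581 m²/s².
v = √74.581 = 8.636 m/s.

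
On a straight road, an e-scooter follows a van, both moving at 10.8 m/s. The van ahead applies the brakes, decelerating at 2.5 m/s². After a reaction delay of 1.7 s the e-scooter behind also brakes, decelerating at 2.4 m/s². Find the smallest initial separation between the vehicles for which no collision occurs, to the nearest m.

Leader travels v²/(2a_L) = 116.640 / 5.000 = 23.328 m before stopping.
Follower covers v·t_r = 10.8000 × 1.7 = 18.360 m while reacting, then v²/(2a_F) = 116.640 / 4.800 = 24.300 m while braking, for a total of 18.360 + 24.300 = 42.660 m.
Since a_F ≤ a_L and the follower starts braking later, the follower is never slower than the leader, so the closest approach is when both have stopped.
Minimum gap = 42.660 − 23.328 = 19.332 m.

Minimum gap ≈ 19 m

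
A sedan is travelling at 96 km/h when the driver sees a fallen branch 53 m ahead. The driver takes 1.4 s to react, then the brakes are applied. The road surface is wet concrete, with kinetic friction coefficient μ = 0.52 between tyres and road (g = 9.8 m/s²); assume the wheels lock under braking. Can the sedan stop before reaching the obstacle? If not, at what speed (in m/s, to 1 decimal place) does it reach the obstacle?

96 km/h ÷ 3.6 = 26.6667 m/s.
a = μg = 0.52 × 9.8 = 5.096 m/s².
Reaction distance = 26.6667 × 1.4 = 37.333 m.
Braking distance needed to stop: v²/(2a) = 711.113 / 10.192 = 69.772 m, so total needed = 37.333 + 69.772 = 107.105 m > 53 m — it cannot stop.
Distance remaining when braking begins: 53 − 37.333 = 15.667 m.
v² = v₀² − 2a·d = 711.113 − 2 × 5.096 × 15.667 = 551.435 m²/s².
v = √551.435 = 23.483 m/s.

No — it strikes the obstacle at 23.5 m/s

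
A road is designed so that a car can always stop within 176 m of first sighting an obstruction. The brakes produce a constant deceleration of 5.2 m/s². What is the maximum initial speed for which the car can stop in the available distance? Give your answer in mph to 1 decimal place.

v²/(2a) = d ⇒ v = √(2 × 5.200 × 176) = √1830.40 = 42.7832 m/s.
42.7832 m/s ÷ 0.44704 = 95.703 mph.

Maximum speed ≈ 95.7 mph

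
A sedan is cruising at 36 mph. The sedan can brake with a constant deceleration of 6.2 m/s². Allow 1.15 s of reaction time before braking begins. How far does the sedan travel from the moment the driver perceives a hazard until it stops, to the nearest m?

36 mph × 0.44704 = 16.0934 m/s.
Reaction distance = v·t_r = 16.0934 × 1.15 = 18.507 m.
Braking distance = v²/(2a) = 16.0934² / (2 × 6.200) = 258.998 / 12.400 = 20.887 m.
Total = 18.507 + 20.887 = 39.394 m.

Total stopping distance ≈ 39 m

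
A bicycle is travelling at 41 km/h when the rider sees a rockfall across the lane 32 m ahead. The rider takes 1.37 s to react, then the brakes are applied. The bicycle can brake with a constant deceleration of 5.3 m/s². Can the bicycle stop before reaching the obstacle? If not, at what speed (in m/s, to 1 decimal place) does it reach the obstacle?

Yes — it stops about 4.2 m short of the obstacle, so it never reaches it

41 km/h ÷ 3.6 = 11.3889 m/s.
Reaction distance = 11.3889 × 1.37 = 15.603 m.
Braking distance = v²/(2a) = 129.707 / 10.600 = 12.237 m.
Total stopping distance = 15.603 + 12.237 = 27.840 m, vs 32 m available — it stops with 32 − 27.840 = 4.160 m to spare.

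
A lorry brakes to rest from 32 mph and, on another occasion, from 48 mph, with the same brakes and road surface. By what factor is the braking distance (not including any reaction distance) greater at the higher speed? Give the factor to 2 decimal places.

Factor ≈ 2.25

Braking distance d = v²/(2a), so with a fixed, d ∝ v².
Factor = (48/32)² = 1.5000² = 2.2500.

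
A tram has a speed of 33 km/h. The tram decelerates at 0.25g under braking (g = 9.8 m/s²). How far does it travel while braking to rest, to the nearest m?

33 km/h ÷ 3.6 = 9.1667 m/s.
a = 0.25 × 9.8 = 2.450 m/s².
Braking distance = v²/(2a) = 9.1667² / (2 × 2.450) = 84.028 / 4.900 = 17.149 m.

Braking distance ≈ 17 m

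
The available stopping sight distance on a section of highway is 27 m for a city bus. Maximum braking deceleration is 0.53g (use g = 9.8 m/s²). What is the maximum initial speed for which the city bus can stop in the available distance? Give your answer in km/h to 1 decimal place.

a = 0.53 × 9.8 = 5.194 m/s².
v²/(2a) = d ⇒ v = √(2 × 5.194 × 27) = √280.48 = 16.7475 m/s.
16.7475 m/s × 3.6 = 60.291 km/h.

Maximum speed ≈ 60.3 km/h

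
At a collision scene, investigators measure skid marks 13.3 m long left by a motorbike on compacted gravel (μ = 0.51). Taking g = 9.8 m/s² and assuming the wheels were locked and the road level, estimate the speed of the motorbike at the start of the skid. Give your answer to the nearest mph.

Initial speed ≈ 26 mph

Deceleration a = μg = 0.51 × 9.8 = 4.998 m/s².
v = √(2a·d) = √(2 × 4.998 × 13.3) = √132.947 = 11.5303 m/s.
= 11.5303 ÷ 0.44704 = 25.793 mph.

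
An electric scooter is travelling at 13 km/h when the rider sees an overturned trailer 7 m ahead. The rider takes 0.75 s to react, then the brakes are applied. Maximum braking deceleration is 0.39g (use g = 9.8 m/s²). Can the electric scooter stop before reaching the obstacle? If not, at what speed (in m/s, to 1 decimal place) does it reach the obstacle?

Yes — it stops about 2.6 m short of the obstacle, so it never reaches it

13 km/h ÷ 3.6 = 3.6111 m/s.
a = 0.39 × 9.8 = 3.822 m/s².
Reaction distance = 3.6111 × 0.75 = 2.708 m.
Braking distance = v²/(2a) = 13.040 / 7.644 = 1.706 m.
Total stopping distance = 2.708 + 1.706 = 4.414 m, vs 7 m available — it stops with 7 − 4.414 = 2.586 m to spare.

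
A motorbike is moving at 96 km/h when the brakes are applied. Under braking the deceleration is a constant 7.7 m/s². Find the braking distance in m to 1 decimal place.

96 km/h ÷ 3.6 = 26.6667 m/s.
Braking distance = v²/(2a) = 26.6667² / (2 × 7.700) = 711.113 / 15.400 = 46.176 m.

Braking distance ≈ 46.2 m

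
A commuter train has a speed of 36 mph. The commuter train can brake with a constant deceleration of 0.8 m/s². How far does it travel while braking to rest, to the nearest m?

Braking distance ≈ 162 m

36 mph × 0.44704 = 16.0934 m/s.
Braking distance = v²/(2a) = 16.0934² / (2 × 0.800) = 258.998 / 1.600 = 161.874 m.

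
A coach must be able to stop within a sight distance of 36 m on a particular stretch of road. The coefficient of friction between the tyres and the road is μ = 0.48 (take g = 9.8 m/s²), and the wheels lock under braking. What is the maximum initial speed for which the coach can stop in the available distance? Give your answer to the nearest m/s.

a = μg = 0.48 × 9.8 = 4.704 m/s².
v²/(2a) = d ⇒ v = √(2 × 4.704 × 36) = √338.69 = 18.4035 m/s.

Maximum speed ≈ 18 m/s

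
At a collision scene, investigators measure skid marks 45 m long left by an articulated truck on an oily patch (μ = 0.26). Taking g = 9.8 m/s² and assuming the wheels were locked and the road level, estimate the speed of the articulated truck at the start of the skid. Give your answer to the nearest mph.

Deceleration a = μg = 0.26 × 9.8 = 2.548 m/s².
v = √(2a·d) = √(2 × 2.548 × 45) = √229.320 = 15.1433 m/s.
= 15.1433 ÷ 0.44704 = 33.875 mph.

Initial speed ≈ 34 mph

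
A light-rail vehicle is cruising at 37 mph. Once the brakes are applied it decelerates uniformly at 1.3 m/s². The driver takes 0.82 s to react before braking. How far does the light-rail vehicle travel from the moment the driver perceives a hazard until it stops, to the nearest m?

37 mph × 0.44704 = 16.5405 m/s.
Reaction distance = v·t_r = 16.5405 × 0.82 = 13.563 m.
Braking distance = v²/(2a) = 16.5405² / (2 × 1.300) = 273.588 / 2.600 = 105.226 m.
Total = 13.563 + 105.226 = 118.789 m.

Total stopping distance ≈ 119 m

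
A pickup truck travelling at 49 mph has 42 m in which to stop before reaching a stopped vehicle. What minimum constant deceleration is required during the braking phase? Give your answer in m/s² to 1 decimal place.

Required deceleration ≈ 5.7 m/s²

49 mph × 0.44704 = 21.9050 m/s.
v² = 2a·d ⇒ a = v²/(2d) = 21.9050² / (2 × 42.000) = 479.829 / 84.000 = 5.7123 m/s².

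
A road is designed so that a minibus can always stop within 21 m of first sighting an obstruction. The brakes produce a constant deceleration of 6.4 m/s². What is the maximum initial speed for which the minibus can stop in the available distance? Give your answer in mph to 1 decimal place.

v²/(2a) = d ⇒ v = √(2 × 6.400 × 21) = √268.80 = 16.3951 m/s.
16.3951 m/s ÷ 0.44704 = 36.675 mph.

Maximum speed ≈ 36.7 mph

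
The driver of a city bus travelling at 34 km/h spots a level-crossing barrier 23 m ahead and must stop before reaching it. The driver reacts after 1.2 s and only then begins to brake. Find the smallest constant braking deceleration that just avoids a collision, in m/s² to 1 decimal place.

Required deceleration ≈ 3.8 m/s²

34 km/h ÷ 3.6 = 9.4444 m/s.
Distance covered during reaction = 9.4444 × 1.2 = 11.333 m.
Distance available for braking: 23 − 11.333 = 11.667 m.
v² = 2a·d ⇒ a = v²/(2d) = 9.4444² / (2 × 11.667) = 89.197 / 23.334 = 3.8226 m/s².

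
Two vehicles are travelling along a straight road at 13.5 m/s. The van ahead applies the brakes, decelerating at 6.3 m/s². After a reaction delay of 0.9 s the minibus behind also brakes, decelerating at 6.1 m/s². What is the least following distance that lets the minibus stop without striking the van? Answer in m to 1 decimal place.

Minimum gap ≈ 12.6 m

Leader travels v²/(2a_L) = 182.250 / 12.600 = 14.464 m before stopping.
Follower covers v·t_r = 13.5000 × 0.9 = 12.150 m while reacting, then v²/(2a_F) = 182.250 / 12.200 = 14.939 m while braking, for a total of 12.150 + 14.939 = 27.089 m.
Since a_F ≤ a_L and the follower starts braking later, the follower is never slower than the leader, so the closest approach is when both have stopped.
Minimum gap = 27.089 − 14.464 = 12.625 m.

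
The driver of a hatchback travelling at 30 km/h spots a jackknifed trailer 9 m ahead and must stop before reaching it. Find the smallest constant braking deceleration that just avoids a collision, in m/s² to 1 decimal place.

Required deceleration ≈ 3.9 m/s²

30 km/h ÷ 3.6 = 8.3333 m/s.
v² = 2a·d ⇒ a = v²/(2d) = 8.3333² / (2 × 9.000) = 69.444 / 18.000 = 3.8580 m/s².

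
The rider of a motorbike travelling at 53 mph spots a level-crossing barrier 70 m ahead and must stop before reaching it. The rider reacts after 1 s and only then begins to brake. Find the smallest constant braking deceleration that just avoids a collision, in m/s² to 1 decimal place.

Required deceleration ≈ 6.1 m/s²

53 mph × 0.44704 = 23.6931 m/s.
Distance covered during reaction = 23.6931 × 1 = 23.693 m.
Distance available for braking: 70 − 23.693 = 46.307 m.
v² = 2a·d ⇒ a = v²/(2d) = 23.6931² / (2 × 46.307) = 561.363 / 92.614 = 6.0613 m/s².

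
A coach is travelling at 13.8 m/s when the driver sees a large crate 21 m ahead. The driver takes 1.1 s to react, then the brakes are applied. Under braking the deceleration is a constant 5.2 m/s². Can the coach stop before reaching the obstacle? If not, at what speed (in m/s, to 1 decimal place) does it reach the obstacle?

Reaction distance = 13.8000 × 1.1 = 15.180 m.
Braking distance needed to stop: v²/(2a) = 190.440 / 10.400 = 18.312 m, so total needed = 15.180 + 18.312 = 33.492 m > 21 m — it cannot stop.
Distance remaining when braking begins: 21 − 15.180 = 5.820 m.
v² = v₀² − 2a·d = 190.440 − 2 × 5.200 × 5.820 = 129.912 m²/s².
v = √129.912 = 11.398 m/s.

No — it strikes the obstacle at 11.4 m/s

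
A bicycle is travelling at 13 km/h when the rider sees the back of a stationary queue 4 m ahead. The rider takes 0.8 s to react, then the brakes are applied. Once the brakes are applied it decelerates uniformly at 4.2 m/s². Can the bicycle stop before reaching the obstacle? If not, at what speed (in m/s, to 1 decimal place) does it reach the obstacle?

No — it strikes the obstacle at 1.9 m/s

13 km/h ÷ 3.6 = 3.6111 m/s.
Reaction distance = 3.6111 × 0.8 = 2.889 m.
Braking distance needed to stop: v²/(2a) = 13.040 / 8.400 = 1.552 m, so total needed = 2.889 + 1.552 = 4.441 m > 4 m — it cannot stop.
Distance remaining when braking begins: 4 − 2.889 = 1.111 m.
v² = v₀² − 2a·d = 13.040 − 2 × 4.200 × 1.111 = 3.708 m²/s².
v = √3.708 = 1.926 m/s.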